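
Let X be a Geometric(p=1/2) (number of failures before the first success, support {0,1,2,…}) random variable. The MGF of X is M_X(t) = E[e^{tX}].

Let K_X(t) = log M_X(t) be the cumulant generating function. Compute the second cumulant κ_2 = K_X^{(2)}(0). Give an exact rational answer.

M_X(t) = 1/(2*(1 - e^(t)/2))
K_X(t) = log M_X(t) = -log(1 - e^(t)/2) - log(2)
dK/dt = -e^(t)/(e^(t) - 2)
d^2K/dt^2 = 2*e^(t)/(e^(2*t) - 4*e^(t) + 4)

κ_2 = d^2K/dt^2 |_{t=0} = 2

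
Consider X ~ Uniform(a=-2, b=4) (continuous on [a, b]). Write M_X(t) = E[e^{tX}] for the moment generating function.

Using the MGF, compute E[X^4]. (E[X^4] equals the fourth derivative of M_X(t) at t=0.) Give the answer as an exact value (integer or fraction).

E[X^4] = M^(4)(0) = 176/5

M_X(t) = (e^(4*t) - e^(-2*t))/(6*t)
M^(4)(t) = (128*t^4*e^(6*t) - 8*t^4 - 128*t^3*e^(6*t) - 16*t^3 + 96*t^2*e^(6*t) - 24*t^2 - 48*t*e^(6*t) - 24*t + 12*e^(6*t) - 12)*e^(-2*t)/(3*t^5)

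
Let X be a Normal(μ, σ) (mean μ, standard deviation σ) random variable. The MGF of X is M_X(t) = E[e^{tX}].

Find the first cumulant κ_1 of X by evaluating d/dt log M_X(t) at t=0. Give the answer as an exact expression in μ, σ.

M_X(t) = e^(μ*t + σ^2*t^2/2)
K_X(t) = log M_X(t) = μ*t + σ^2*t^2/2
D[K](t) = μ + σ^2*t

κ_1 = D[K](0) = μ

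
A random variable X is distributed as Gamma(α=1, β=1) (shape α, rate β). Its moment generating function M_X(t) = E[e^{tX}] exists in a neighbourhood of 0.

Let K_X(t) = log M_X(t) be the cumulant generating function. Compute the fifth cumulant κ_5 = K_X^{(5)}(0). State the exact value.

κ_5 = D^5[K](0) = 24

M_X(t) = 1/(1 - t)
K_X(t) = log M_X(t) = -log(1 - t)
D^5[K](t) = -24/(t^5 - 5*t^4 + 10*t^3 - 10*t^2 + 5*t - 1)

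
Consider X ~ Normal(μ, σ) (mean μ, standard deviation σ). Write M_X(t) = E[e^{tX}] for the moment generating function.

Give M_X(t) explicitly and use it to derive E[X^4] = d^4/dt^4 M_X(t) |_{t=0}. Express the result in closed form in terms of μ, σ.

E[X^4] = M′′′′(0) = μ^4 + 6*μ^2*σ^2 + 3*σ^4

M_X(t) = e^(μ*t + σ^2*t^2/2)
M′(t) = μ*e^(μ*t)*e^(σ^2*t^2/2) + σ^2*t*e^(μ*t)*e^(σ^2*t^2/2)
M′′(t) = μ^2*e^(μ*t)*e^(σ^2*t^2/2) + 2*μ*σ^2*t*e^(μ*t)*e^(σ^2*t^2/2) + σ^4*t^2*e^(μ*t)*e^(σ^2*t^2/2) + σ^2*e^(μ*t)*e^(σ^2*t^2/2)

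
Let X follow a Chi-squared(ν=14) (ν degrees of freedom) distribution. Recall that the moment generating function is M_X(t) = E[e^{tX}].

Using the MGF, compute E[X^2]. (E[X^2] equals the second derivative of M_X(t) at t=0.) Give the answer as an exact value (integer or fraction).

M_X(t) = (1 - 2*t)^(-7)
dM/dt = 14/(256*t^8 - 1024*t^7 + 1792*t^6 - 1792*t^5 + 1120*t^4 - 448*t^3 + 112*t^2 - 16*t + 1)
d^2M/dt^2 = -224/(512*t^9 - 2304*t^8 + 4608*t^7 - 5376*t^6 + 4032*t^5 - 2016*t^4 + 672*t^3 - 144*t^2 + 18*t - 1)

E[X^2] = d^2M/dt^2 |_{t=0} = 224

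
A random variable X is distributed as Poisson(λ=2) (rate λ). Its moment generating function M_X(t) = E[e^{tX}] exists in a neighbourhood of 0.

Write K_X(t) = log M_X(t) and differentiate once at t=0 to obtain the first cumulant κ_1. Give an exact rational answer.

κ_1 = K′(0) = 2

M_X(t) = e^(2*e^(t) - 2)
K_X(t) = log M_X(t) = 2*e^(t) - 2
K′(t) = 2*e^(t)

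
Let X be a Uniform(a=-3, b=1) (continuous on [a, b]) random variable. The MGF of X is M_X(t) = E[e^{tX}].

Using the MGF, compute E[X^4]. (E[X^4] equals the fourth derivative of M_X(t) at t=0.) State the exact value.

M_X(t) = (e^(t) - e^(-3*t))/(4*t)
M′(t) = (t*e^(4*t) + 3*t - e^(4*t) + 1)*e^(-3*t)/(4*t^2)
M′′(t) = (t^2*e^(4*t) - 9*t^2 - 2*t*e^(4*t) - 6*t + 2*e^(4*t) - 2)*e^(-3*t)/(4*t^3)
M′′′(t) = (t^3*e^(4*t) + 27*t^3 - 3*t^2*e^(4*t) + 27*t^2 + 6*t*e^(4*t) + 18*t - 6*e^(4*t) + 6)*e^(-3*t)/(4*t^4)
M′′′′(t) = (t^4*e^(4*t) - 81*t^4 - 4*t^3*e^(4*t) - 108*t^3 + 12*t^2*e^(4*t) - 108*t^2 - 24*t*e^(4*t) - 72*t + 24*e^(4*t) - 24)*e^(-3*t)/(4*t^5)

E[X^4] = M′′′′(0) = 61/5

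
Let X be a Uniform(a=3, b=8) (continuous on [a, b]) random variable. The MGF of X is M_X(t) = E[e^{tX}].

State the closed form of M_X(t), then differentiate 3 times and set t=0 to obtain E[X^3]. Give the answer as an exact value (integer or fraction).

E[X^3] = D^3[M](0) = 803/4

M_X(t) = (e^(8*t) - e^(3*t))/(5*t)
D^3[M](t) = (512*t^3*e^(8*t) - 27*t^3*e^(3*t) - 192*t^2*e^(8*t) + 27*t^2*e^(3*t) + 48*t*e^(8*t) - 18*t*e^(3*t) - 6*e^(8*t) + 6*e^(3*t))/(5*t^4)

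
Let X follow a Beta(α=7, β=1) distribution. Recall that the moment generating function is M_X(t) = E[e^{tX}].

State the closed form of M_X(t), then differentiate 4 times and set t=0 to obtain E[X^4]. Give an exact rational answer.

M_X(t) = ₁F₁(7; 8; t)
M′(t) = 7*₁F₁(8; 9; t)/8
M′′(t) = 7*₁F₁(9; 10; t)/9
M′′′(t) = 7*₁F₁(10; 11; t)/10
M′′′′(t) = 7*₁F₁(11; 12; t)/11

E[X^4] = M′′′′(0) = 7/11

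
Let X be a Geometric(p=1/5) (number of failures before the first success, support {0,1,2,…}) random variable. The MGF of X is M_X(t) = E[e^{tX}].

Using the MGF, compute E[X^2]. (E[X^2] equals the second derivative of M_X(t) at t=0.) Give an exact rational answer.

M_X(t) = 1/(5*(1 - 4*e^(t)/5))
M′(t) = 4*e^(t)/(16*e^(2*t) - 40*e^(t) + 25)
M′′(t) = (-16*e^(2*t) - 20*e^(t))/(64*e^(3*t) - 240*e^(2*t) + 300*e^(t) - 125)

E[X^2] = M′′(0) = 36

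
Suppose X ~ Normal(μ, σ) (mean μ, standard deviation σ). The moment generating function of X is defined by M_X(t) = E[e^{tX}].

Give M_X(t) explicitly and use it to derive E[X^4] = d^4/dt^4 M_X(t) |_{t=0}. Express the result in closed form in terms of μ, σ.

M_X(t) = e^(μ*t + σ^2*t^2/2)
dM/dt = μ*e^(μ*t)*e^(σ^2*t^2/2) + σ^2*t*e^(μ*t)*e^(σ^2*t^2/2)
d^2M/dt^2 = μ^2*e^(μ*t)*e^(σ^2*t^2/2) + 2*μ*σ^2*t*e^(μ*t)*e^(σ^2*t^2/2) + σ^4*t^2*e^(μ*t)*e^(σ^2*t^2/2) + σ^2*e^(μ*t)*e^(σ^2*t^2/2)

E[X^4] = d^4M/dt^4 |_{t=0} = μ^4 + 6*μ^2*σ^2 + 3*σ^4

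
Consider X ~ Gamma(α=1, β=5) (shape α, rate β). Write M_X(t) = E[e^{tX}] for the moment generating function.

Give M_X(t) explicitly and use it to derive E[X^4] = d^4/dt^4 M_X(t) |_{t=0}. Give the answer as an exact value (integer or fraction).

M_X(t) = 5/(5 - t)
M′(t) = 5/(t^2 - 10*t + 25)
M′′(t) = -10/(t^3 - 15*t^2 + 75*t - 125)
M′′′(t) = 30/(t^4 - 20*t^3 + 150*t^2 - 500*t + 625)
M′′′′(t) = -120/(t^5 - 25*t^4 + 250*t^3 - 1250*t^2 + 3125*t - 3125)

E[X^4] = M′′′′(0) = 24/625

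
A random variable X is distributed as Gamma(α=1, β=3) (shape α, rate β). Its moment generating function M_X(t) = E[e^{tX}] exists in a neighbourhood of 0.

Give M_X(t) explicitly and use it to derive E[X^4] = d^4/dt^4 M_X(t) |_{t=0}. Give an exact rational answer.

M_X(t) = 3/(3 - t)
M′(t) = 3/(t^2 - 6*t + 9)
M′′(t) = -6/(t^3 - 9*t^2 + 27*t - 27)
M′′′(t) = 18/(t^4 - 12*t^3 + 54*t^2 - 108*t + 81)
M′′′′(t) = -72/(t^5 - 15*t^4 + 90*t^3 - 270*t^2 + 405*t - 243)

E[X^4] = M′′′′(0) = 8/27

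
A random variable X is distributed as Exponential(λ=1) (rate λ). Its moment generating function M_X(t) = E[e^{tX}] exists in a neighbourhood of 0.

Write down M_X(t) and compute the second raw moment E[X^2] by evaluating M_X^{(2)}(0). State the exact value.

E[X^2] = M′′(0) = 2

M_X(t) = 1/(1 - t)
M′(t) = 1/(t^2 - 2*t + 1)
M′′(t) = -2/(t^3 - 3*t^2 + 3*t - 1)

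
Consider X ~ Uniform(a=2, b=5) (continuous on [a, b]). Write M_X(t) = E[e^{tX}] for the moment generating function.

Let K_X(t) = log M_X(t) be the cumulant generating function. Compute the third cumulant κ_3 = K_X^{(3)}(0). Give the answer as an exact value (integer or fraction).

κ_3 = K^(3)(0) = 0

M_X(t) = (e^(5*t) - e^(2*t))/(3*t)
K_X(t) = log M_X(t) = -log(t) + log(e^(5*t) - e^(2*t)) - log(3)
K^(3)(t) = (27*t^3*e^(6*t) + 27*t^3*e^(3*t) - 2*e^(9*t) + 6*e^(6*t) - 6*e^(3*t) + 2)/(t^3*e^(9*t) - 3*t^3*e^(6*t) + 3*t^3*e^(3*t) - t^3)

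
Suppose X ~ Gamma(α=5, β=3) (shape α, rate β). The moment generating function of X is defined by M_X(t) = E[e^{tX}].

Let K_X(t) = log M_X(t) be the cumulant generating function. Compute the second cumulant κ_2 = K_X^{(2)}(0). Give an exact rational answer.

κ_2 = K′′(0) = 5/9

M_X(t) = 243/(3 - t)^5
K_X(t) = log M_X(t) = -5*log(3 - t) + 5*log(3)
K′(t) = -5/(t - 3)
K′′(t) = 5/(t^2 - 6*t + 9)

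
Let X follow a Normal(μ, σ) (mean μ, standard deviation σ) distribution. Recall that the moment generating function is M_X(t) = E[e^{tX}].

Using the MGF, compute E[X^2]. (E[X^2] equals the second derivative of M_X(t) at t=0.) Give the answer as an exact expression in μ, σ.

E[X^2] = M′′(0) = μ^2 + σ^2

M_X(t) = e^(μ*t + σ^2*t^2/2)
M′(t) = μ*e^(μ*t)*e^(σ^2*t^2/2) + σ^2*t*e^(μ*t)*e^(σ^2*t^2/2)
M′′(t) = μ^2*e^(μ*t)*e^(σ^2*t^2/2) + 2*μ*σ^2*t*e^(μ*t)*e^(σ^2*t^2/2) + σ^4*t^2*e^(μ*t)*e^(σ^2*t^2/2) + σ^2*e^(μ*t)*e^(σ^2*t^2/2)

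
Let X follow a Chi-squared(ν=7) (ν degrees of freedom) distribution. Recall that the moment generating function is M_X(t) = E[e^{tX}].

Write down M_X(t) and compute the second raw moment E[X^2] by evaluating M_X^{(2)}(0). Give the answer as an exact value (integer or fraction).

E[X^2] = D^2[M](0) = 63

M_X(t) = (1 - 2*t)^(-7/2)
D^2[M](t) = -63/(32*t^5*√(1 - 2*t) - 80*t^4*√(1 - 2*t) + 80*t^3*√(1 - 2*t) - 40*t^2*√(1 - 2*t) + 10*t*√(1 - 2*t) - √(1 - 2*t))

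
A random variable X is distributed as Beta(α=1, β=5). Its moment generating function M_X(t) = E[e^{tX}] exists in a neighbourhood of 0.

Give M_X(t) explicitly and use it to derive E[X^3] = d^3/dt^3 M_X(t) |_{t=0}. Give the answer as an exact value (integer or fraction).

E[X^3] = D^3[M](0) = 1/56

M_X(t) = ₁F₁(1; 6; t)
D^3[M](t) = ₁F₁(4; 9; t)/56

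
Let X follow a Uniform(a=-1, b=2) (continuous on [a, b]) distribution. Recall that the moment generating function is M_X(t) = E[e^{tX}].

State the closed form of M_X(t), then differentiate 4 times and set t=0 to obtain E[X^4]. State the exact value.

E[X^4] = d^4M/dt^4 |_{t=0} = 11/5

M_X(t) = (e^(2*t) - e^(-t))/(3*t)
dM/dt = (2*t*e^(3*t) + t - e^(3*t) + 1)*e^(-t)/(3*t^2)
d^2M/dt^2 = (4*t^2*e^(3*t) - t^2 - 4*t*e^(3*t) - 2*t + 2*e^(3*t) - 2)*e^(-t)/(3*t^3)
d^3M/dt^3 = (8*t^3*e^(3*t) + t^3 - 12*t^2*e^(3*t) + 3*t^2 + 12*t*e^(3*t) + 6*t - 6*e^(3*t) + 6)*e^(-t)/(3*t^4)
d^4M/dt^4 = (16*t^4*e^(3*t) - t^4 - 32*t^3*e^(3*t) - 4*t^3 + 48*t^2*e^(3*t) - 12*t^2 - 48*t*e^(3*t) - 24*t + 24*e^(3*t) - 24)*e^(-t)/(3*t^5)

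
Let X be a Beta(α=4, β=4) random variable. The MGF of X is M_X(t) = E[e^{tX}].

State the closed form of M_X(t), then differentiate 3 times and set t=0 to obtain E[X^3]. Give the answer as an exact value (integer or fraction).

E[X^3] = D^3[M](0) = 1/6

M_X(t) = ₁F₁(4; 8; t)
D^3[M](t) = ₁F₁(7; 11; t)/6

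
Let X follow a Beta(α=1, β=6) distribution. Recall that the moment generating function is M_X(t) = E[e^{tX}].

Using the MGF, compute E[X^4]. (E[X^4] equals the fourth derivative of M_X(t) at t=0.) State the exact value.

E[X^4] = d^4M/dt^4 |_{t=0} = 1/210

M_X(t) = ₁F₁(1; 7; t)
dM/dt = ₁F₁(2; 8; t)/7
d^2M/dt^2 = ₁F₁(3; 9; t)/28
d^3M/dt^3 = ₁F₁(4; 10; t)/84
d^4M/dt^4 = ₁F₁(5; 11; t)/210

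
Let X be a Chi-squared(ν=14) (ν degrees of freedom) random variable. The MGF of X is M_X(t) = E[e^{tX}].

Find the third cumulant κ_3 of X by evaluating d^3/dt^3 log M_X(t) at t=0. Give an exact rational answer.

M_X(t) = (1 - 2*t)^(-7)
K_X(t) = log M_X(t) = -7*log(1 - 2*t)
K′(t) = -14/(2*t - 1)
K′′(t) = 28/(4*t^2 - 4*t + 1)
K′′′(t) = -112/(8*t^3 - 12*t^2 + 6*t - 1)

κ_3 = K′′′(0) = 112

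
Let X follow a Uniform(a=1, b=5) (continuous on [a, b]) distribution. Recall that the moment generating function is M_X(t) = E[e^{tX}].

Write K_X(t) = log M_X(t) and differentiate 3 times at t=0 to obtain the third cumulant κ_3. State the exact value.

M_X(t) = (e^(5*t) - e^(t))/(4*t)
K_X(t) = log M_X(t) = -log(t) + log(e^(5*t) - e^(t)) - 2*log(2)
dK/dt = (5*t*e^(4*t) - t - e^(4*t) + 1)/(t*e^(4*t) - t)
d^2K/dt^2 = (-16*t^2*e^(4*t) + e^(8*t) - 2*e^(4*t) + 1)/(t^2*e^(8*t) - 2*t^2*e^(4*t) + t^2)
d^3K/dt^3 = (64*t^3*e^(8*t) + 64*t^3*e^(4*t) - 2*e^(12*t) + 6*e^(8*t) - 6*e^(4*t) + 2)/(t^3*e^(12*t) - 3*t^3*e^(8*t) + 3*t^3*e^(4*t) - t^3)

κ_3 = d^3K/dt^3 |_{t=0} = 0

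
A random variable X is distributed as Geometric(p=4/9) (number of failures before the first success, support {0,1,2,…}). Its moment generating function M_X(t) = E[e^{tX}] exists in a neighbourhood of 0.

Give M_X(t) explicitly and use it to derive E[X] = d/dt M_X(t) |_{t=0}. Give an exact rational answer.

E[X] = D[M](0) = 5/4

M_X(t) = 4/(9*(1 - 5*e^(t)/9))
D[M](t) = 20*e^(t)/(25*e^(2*t) - 90*e^(t) + 81)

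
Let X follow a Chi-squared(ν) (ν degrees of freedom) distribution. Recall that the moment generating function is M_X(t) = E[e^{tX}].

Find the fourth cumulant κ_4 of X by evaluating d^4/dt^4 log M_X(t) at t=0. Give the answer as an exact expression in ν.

κ_4 = d^4K/dt^4 |_{t=0} = 48*ν

M_X(t) = (1 - 2*t)^(-ν/2)
K_X(t) = log M_X(t) = -ν*log(1 - 2*t)/2
dK/dt = -ν/(2*t - 1)
d^2K/dt^2 = 2*ν/(4*t^2 - 4*t + 1)
d^3K/dt^3 = -8*ν/(8*t^3 - 12*t^2 + 6*t - 1)
d^4K/dt^4 = 48*ν/(16*t^4 - 32*t^3 + 24*t^2 - 8*t + 1)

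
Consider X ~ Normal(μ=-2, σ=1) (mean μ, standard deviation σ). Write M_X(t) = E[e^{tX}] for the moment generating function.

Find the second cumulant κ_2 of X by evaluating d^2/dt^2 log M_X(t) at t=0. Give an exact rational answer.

M_X(t) = e^(t^2/2 - 2*t)
K_X(t) = log M_X(t) = t^2/2 - 2*t
dK/dt = t - 2
d^2K/dt^2 = 1

κ_2 = d^2K/dt^2 |_{t=0} = 1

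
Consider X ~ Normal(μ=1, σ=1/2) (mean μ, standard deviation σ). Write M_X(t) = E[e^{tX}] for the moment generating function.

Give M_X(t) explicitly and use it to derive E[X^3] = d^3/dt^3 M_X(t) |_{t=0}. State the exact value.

M_X(t) = e^(t^2/8 + t)
dM/dt = t*e^(t)*e^(t^2/8)/4 + e^(t)*e^(t^2/8)
d^2M/dt^2 = t^2*e^(t)*e^(t^2/8)/16 + t*e^(t)*e^(t^2/8)/2 + 5*e^(t)*e^(t^2/8)/4
d^3M/dt^3 = t^3*e^(t)*e^(t^2/8)/64 + 3*t^2*e^(t)*e^(t^2/8)/16 + 15*t*e^(t)*e^(t^2/8)/16 + 7*e^(t)*e^(t^2/8)/4

E[X^3] = d^3M/dt^3 |_{t=0} = 7/4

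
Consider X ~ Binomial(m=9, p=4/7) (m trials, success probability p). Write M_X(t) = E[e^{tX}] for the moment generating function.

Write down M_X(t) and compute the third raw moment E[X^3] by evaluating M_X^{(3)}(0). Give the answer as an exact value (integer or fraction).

M_X(t) = (4*e^(t)/7 + 3/7)^9

E[X^3] = M^(3)(0) = 1188/7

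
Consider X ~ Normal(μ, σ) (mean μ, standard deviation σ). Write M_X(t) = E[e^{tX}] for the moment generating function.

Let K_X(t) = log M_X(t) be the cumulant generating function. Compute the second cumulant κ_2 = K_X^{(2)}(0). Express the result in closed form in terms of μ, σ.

M_X(t) = e^(μ*t + σ^2*t^2/2)
K_X(t) = log M_X(t) = μ*t + σ^2*t^2/2
K^(2)(t) = σ^2

κ_2 = K^(2)(0) = σ^2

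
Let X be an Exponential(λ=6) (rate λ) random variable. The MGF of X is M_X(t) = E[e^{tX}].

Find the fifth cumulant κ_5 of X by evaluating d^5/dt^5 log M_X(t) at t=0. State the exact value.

κ_5 = K^(5)(0) = 1/324

M_X(t) = 6/(6 - t)
K_X(t) = log M_X(t) = -log(6 - t) + log(6)
K^(5)(t) = -24/(t^5 - 30*t^4 + 360*t^3 - 2160*t^2 + 6480*t - 7776)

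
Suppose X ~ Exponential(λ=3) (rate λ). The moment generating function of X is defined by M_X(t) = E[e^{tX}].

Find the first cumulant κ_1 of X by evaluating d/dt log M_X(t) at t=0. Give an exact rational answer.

M_X(t) = 3/(3 - t)
K_X(t) = log M_X(t) = -log(3 - t) + log(3)
dK/dt = -1/(t - 3)

κ_1 = dK/dt |_{t=0} = 1/3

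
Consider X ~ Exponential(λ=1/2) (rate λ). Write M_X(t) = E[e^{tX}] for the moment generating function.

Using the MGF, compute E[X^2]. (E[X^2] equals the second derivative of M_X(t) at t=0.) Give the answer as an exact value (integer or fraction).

M_X(t) = 1/(2*(1/2 - t))
dM/dt = 2/(4*t^2 - 4*t + 1)
d^2M/dt^2 = -8/(8*t^3 - 12*t^2 + 6*t - 1)

E[X^2] = d^2M/dt^2 |_{t=0} = 8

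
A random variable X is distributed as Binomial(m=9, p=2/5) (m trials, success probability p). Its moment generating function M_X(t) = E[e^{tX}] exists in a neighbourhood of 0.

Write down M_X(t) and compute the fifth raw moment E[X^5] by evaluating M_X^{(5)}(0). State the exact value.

E[X^5] = d^5M/dt^5 |_{t=0} = 1194858/625

M_X(t) = (2*e^(t)/5 + 3/5)^9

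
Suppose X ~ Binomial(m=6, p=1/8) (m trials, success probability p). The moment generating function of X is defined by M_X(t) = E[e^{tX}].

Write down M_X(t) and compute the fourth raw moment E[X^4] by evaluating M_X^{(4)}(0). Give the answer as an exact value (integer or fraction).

E[X^4] = D^4[M](0) = 2829/512

M_X(t) = (e^(t)/8 + 7/8)^6
D^4[M](t) = 81*e^(6*t)/16384 + 13125*e^(5*t)/131072 + 735*e^(4*t)/1024 + 138915*e^(3*t)/65536 + 36015*e^(2*t)/16384 + 50421*e^(t)/131072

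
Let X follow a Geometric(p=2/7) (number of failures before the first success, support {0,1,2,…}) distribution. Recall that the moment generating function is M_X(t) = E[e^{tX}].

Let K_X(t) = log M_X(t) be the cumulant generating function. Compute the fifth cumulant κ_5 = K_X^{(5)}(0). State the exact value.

M_X(t) = 2/(7*(1 - 5*e^(t)/7))
K_X(t) = log M_X(t) = -log(1 - 5*e^(t)/7) - log(7) + log(2)
K′(t) = -5*e^(t)/(5*e^(t) - 7)
K′′(t) = 35*e^(t)/(25*e^(2*t) - 70*e^(t) + 49)
K′′′(t) = (-175*e^(2*t) - 245*e^(t))/(125*e^(3*t) - 525*e^(2*t) + 735*e^(t) - 343)
K′′′′(t) = (875*e^(3*t) + 4900*e^(2*t) + 1715*e^(t))/(625*e^(4*t) - 3500*e^(3*t) + 7350*e^(2*t) - 6860*e^(t) + 2401)
K′′′′′(t) = (-4375*e^(4*t) - 67375*e^(3*t) - 94325*e^(2*t) - 12005*e^(t))/(3125*e^(5*t) - 21875*e^(4*t) + 61250*e^(3*t) - 85750*e^(2*t) + 60025*e^(t) - 16807)

κ_5 = K′′′′′(0) = 5565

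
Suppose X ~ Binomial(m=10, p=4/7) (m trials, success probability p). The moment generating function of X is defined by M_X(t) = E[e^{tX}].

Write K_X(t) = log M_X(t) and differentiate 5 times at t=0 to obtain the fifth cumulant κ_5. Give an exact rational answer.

M_X(t) = (4*e^(t)/7 + 3/7)^10
K_X(t) = log M_X(t) = 10*log(4*e^(t)/7 + 3/7)
K^(5)(t) = (-7680*e^(4*t) + 63360*e^(3*t) - 47520*e^(2*t) + 3240*e^(t))/(1024*e^(5*t) + 3840*e^(4*t) + 5760*e^(3*t) + 4320*e^(2*t) + 1620*e^(t) + 243)

κ_5 = K^(5)(0) = 11400/16807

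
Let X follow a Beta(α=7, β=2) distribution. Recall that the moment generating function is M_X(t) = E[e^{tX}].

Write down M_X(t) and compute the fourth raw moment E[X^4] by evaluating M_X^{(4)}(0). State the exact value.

E[X^4] = d^4M/dt^4 |_{t=0} = 14/33

M_X(t) = ₁F₁(7; 9; t)
dM/dt = 7*₁F₁(8; 10; t)/9
d^2M/dt^2 = 28*₁F₁(9; 11; t)/45
d^3M/dt^3 = 28*₁F₁(10; 12; t)/55
d^4M/dt^4 = 14*₁F₁(11; 13; t)/33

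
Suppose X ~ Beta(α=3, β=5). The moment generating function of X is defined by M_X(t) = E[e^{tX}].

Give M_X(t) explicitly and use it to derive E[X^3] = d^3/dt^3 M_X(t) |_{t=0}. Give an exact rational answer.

E[X^3] = D^3[M](0) = 1/12

M_X(t) = ₁F₁(3; 8; t)
D^3[M](t) = ₁F₁(6; 11; t)/12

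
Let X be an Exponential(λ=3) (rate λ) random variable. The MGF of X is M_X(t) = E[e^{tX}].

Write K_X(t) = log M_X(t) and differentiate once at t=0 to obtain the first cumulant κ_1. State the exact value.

M_X(t) = 3/(3 - t)
K_X(t) = log M_X(t) = -log(3 - t) + log(3)
K^(1)(t) = -1/(t - 3)

κ_1 = K^(1)(0) = 1/3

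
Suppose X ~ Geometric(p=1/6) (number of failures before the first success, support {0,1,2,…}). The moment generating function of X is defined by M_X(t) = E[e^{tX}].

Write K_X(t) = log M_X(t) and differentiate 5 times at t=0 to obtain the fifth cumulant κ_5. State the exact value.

M_X(t) = 1/(6*(1 - 5*e^(t)/6))
K_X(t) = log M_X(t) = -log(1 - 5*e^(t)/6) - log(6)
dK/dt = -5*e^(t)/(5*e^(t) - 6)
d^2K/dt^2 = 30*e^(t)/(25*e^(2*t) - 60*e^(t) + 36)
d^3K/dt^3 = (-150*e^(2*t) - 180*e^(t))/(125*e^(3*t) - 450*e^(2*t) + 540*e^(t) - 216)
d^4K/dt^4 = (750*e^(3*t) + 3600*e^(2*t) + 1080*e^(t))/(625*e^(4*t) - 3000*e^(3*t) + 5400*e^(2*t) - 4320*e^(t) + 1296)
d^5K/dt^5 = (-3750*e^(4*t) - 49500*e^(3*t) - 59400*e^(2*t) - 6480*e^(t))/(3125*e^(5*t) - 18750*e^(4*t) + 45000*e^(3*t) - 54000*e^(2*t) + 32400*e^(t) - 7776)

κ_5 = d^5K/dt^5 |_{t=0} = 119130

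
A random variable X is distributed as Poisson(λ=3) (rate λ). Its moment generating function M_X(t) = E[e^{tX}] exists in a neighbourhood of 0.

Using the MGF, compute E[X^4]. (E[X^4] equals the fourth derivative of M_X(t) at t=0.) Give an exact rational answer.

E[X^4] = M^(4)(0) = 309

M_X(t) = e^(3*e^(t) - 3)
M^(4)(t) = (81*e^(4*t)*e^(3*e^(t)) + 162*e^(3*t)*e^(3*e^(t)) + 63*e^(2*t)*e^(3*e^(t)) + 3*e^(t)*e^(3*e^(t)))*e^(-3)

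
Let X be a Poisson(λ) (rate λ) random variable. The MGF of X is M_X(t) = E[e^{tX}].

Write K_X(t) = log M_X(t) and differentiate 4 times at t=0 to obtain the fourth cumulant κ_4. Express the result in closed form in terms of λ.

κ_4 = K′′′′(0) = λ

M_X(t) = e^(λ*(e^(t) - 1))
K_X(t) = log M_X(t) = λ*(e^(t) - 1)
K′(t) = λ*e^(t)
K′′(t) = λ*e^(t)
K′′′(t) = λ*e^(t)
K′′′′(t) = λ*e^(t)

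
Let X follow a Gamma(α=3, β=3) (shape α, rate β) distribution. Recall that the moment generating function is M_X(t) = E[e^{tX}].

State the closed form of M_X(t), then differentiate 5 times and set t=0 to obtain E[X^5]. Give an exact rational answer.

M_X(t) = 27/(3 - t)^3
dM/dt = 81/(t^4 - 12*t^3 + 54*t^2 - 108*t + 81)
d^2M/dt^2 = -324/(t^5 - 15*t^4 + 90*t^3 - 270*t^2 + 405*t - 243)
d^3M/dt^3 = 1620/(t^6 - 18*t^5 + 135*t^4 - 540*t^3 + 1215*t^2 - 1458*t + 729)
d^4M/dt^4 = -9720/(t^7 - 21*t^6 + 189*t^5 - 945*t^4 + 2835*t^3 - 5103*t^2 + 5103*t - 2187)
d^5M/dt^5 = 68040/(t^8 - 24*t^7 + 252*t^6 - 1512*t^5 + 5670*t^4 - 13608*t^3 + 20412*t^2 - 17496*t + 6561)

E[X^5] = d^5M/dt^5 |_{t=0} = 280/27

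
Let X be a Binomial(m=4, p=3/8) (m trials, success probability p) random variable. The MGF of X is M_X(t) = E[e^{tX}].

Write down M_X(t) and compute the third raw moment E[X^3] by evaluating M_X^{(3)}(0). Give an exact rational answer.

M_X(t) = (3*e^(t)/8 + 5/8)^4
D^3[M](t) = 81*e^(4*t)/64 + 3645*e^(3*t)/1024 + 675*e^(2*t)/256 + 375*e^(t)/1024

E[X^3] = D^3[M](0) = 501/64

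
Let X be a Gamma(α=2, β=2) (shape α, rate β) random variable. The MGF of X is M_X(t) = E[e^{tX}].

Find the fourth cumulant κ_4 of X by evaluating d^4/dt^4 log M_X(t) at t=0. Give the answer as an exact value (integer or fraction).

κ_4 = d^4K/dt^4 |_{t=0} = 3/4

M_X(t) = 4/(2 - t)^2
K_X(t) = log M_X(t) = -2*log(2 - t) + 2*log(2)
dK/dt = -2/(t - 2)
d^2K/dt^2 = 2/(t^2 - 4*t + 4)
d^3K/dt^3 = -4/(t^3 - 6*t^2 + 12*t - 8)
d^4K/dt^4 = 12/(t^4 - 8*t^3 + 24*t^2 - 32*t + 16)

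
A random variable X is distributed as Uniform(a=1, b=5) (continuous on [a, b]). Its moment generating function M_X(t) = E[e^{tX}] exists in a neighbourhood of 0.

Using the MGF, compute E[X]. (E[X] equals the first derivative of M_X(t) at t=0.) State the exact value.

M_X(t) = (e^(5*t) - e^(t))/(4*t)
D[M](t) = (5*t*e^(5*t) - t*e^(t) - e^(5*t) + e^(t))/(4*t^2)

E[X] = D[M](0) = 3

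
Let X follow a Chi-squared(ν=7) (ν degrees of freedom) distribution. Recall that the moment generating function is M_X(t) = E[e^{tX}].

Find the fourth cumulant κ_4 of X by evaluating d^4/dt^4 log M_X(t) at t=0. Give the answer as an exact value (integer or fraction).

M_X(t) = (1 - 2*t)^(-7/2)
K_X(t) = log M_X(t) = -7*log(1 - 2*t)/2
dK/dt = -7/(2*t - 1)
d^2K/dt^2 = 14/(4*t^2 - 4*t + 1)
d^3K/dt^3 = -56/(8*t^3 - 12*t^2 + 6*t - 1)
d^4K/dt^4 = 336/(16*t^4 - 32*t^3 + 24*t^2 - 8*t + 1)

κ_4 = d^4K/dt^4 |_{t=0} = 336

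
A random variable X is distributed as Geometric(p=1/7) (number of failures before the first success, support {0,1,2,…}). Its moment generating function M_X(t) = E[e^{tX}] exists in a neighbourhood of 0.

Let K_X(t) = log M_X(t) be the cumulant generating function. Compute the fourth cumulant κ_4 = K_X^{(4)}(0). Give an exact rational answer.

M_X(t) = 1/(7*(1 - 6*e^(t)/7))
K_X(t) = log M_X(t) = -log(1 - 6*e^(t)/7) - log(7)
dK/dt = -6*e^(t)/(6*e^(t) - 7)
d^2K/dt^2 = 42*e^(t)/(36*e^(2*t) - 84*e^(t) + 49)
d^3K/dt^3 = (-252*e^(2*t) - 294*e^(t))/(216*e^(3*t) - 756*e^(2*t) + 882*e^(t) - 343)
d^4K/dt^4 = (1512*e^(3*t) + 7056*e^(2*t) + 2058*e^(t))/(1296*e^(4*t) - 6048*e^(3*t) + 10584*e^(2*t) - 8232*e^(t) + 2401)

κ_4 = d^4K/dt^4 |_{t=0} = 10626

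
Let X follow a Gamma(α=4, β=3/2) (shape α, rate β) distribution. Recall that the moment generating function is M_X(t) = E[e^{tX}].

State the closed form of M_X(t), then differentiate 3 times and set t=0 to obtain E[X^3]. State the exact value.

E[X^3] = d^3M/dt^3 |_{t=0} = 320/9

M_X(t) = 81/(16*(3/2 - t)^4)
dM/dt = -648/(32*t^5 - 240*t^4 + 720*t^3 - 1080*t^2 + 810*t - 243)
d^2M/dt^2 = 6480/(64*t^6 - 576*t^5 + 2160*t^4 - 4320*t^3 + 4860*t^2 - 2916*t + 729)
d^3M/dt^3 = -77760/(128*t^7 - 1344*t^6 + 6048*t^5 - 15120*t^4 + 22680*t^3 - 20412*t^2 + 10206*t - 2187)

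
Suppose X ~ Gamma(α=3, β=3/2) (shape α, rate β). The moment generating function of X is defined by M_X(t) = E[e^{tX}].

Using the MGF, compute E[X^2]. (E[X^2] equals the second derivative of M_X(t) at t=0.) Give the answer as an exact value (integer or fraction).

E[X^2] = M^(2)(0) = 16/3

M_X(t) = 27/(8*(3/2 - t)^3)
M^(2)(t) = -1296/(32*t^5 - 240*t^4 + 720*t^3 - 1080*t^2 + 810*t - 243)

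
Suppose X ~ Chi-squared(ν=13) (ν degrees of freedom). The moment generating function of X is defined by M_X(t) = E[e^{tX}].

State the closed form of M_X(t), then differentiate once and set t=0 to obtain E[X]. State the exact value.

M_X(t) = (1 - 2*t)^(-13/2)
M′(t) = -13/(128*t^7*√(1 - 2*t) - 448*t^6*√(1 - 2*t) + 672*t^5*√(1 - 2*t) - 560*t^4*√(1 - 2*t) + 280*t^3*√(1 - 2*t) - 84*t^2*√(1 - 2*t) + 14*t*√(1 - 2*t) - √(1 - 2*t))

E[X] = M′(0) = 13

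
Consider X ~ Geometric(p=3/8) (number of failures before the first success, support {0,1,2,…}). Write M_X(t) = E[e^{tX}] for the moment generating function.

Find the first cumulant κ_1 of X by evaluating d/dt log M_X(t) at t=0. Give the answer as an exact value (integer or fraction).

M_X(t) = 3/(8*(1 - 5*e^(t)/8))
K_X(t) = log M_X(t) = -log(1 - 5*e^(t)/8) - 3*log(2) + log(3)
K^(1)(t) = -5*e^(t)/(5*e^(t) - 8)

κ_1 = K^(1)(0) = 5/3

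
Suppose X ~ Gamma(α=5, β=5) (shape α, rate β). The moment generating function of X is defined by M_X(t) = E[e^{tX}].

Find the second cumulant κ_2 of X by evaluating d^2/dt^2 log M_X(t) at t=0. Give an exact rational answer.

κ_2 = K^(2)(0) = 1/5

M_X(t) = 3125/(5 - t)^5
K_X(t) = log M_X(t) = -5*log(5 - t) + 5*log(5)
K^(2)(t) = 5/(t^2 - 10*t + 25)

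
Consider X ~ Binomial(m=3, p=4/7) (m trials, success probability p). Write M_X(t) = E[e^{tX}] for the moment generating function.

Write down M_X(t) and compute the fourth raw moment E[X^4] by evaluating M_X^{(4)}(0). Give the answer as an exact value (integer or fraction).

M_X(t) = (4*e^(t)/7 + 3/7)^3
M^(4)(t) = 5184*e^(3*t)/343 + 2304*e^(2*t)/343 + 108*e^(t)/343

E[X^4] = M^(4)(0) = 7596/343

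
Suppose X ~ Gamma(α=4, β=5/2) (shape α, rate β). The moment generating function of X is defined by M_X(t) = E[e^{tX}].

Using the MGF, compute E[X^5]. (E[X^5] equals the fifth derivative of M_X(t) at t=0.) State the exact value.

E[X^5] = D^5[M](0) = 43008/625

M_X(t) = 625/(16*(5/2 - t)^4)
D^5[M](t) = -134400000/(512*t^9 - 11520*t^8 + 115200*t^7 - 672000*t^6 + 2520000*t^5 - 6300000*t^4 + 10500000*t^3 - 11250000*t^2 + 7031250*t - 1953125)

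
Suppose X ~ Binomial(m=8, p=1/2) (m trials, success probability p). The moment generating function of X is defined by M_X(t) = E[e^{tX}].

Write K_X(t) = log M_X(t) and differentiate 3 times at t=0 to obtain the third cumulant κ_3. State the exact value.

M_X(t) = (e^(t)/2 + 1/2)^8
K_X(t) = log M_X(t) = 8*log(e^(t)/2 + 1/2)
dK/dt = 8*e^(t)/(e^(t) + 1)
d^2K/dt^2 = 8*e^(t)/(e^(2*t) + 2*e^(t) + 1)
d^3K/dt^3 = (-8*e^(2*t) + 8*e^(t))/(e^(3*t) + 3*e^(2*t) + 3*e^(t) + 1)

κ_3 = d^3K/dt^3 |_{t=0} = 0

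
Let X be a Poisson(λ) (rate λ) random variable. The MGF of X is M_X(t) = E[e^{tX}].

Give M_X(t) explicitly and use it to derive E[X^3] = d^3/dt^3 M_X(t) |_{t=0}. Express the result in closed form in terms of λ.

M_X(t) = e^(λ*(e^(t) - 1))
D^3[M](t) = (λ^3*e^(3*t)*e^(λ*e^(t)) + 3*λ^2*e^(2*t)*e^(λ*e^(t)) + λ*e^(t)*e^(λ*e^(t)))*e^(-λ)

E[X^3] = D^3[M](0) = λ*(λ^2 + 3*λ + 1)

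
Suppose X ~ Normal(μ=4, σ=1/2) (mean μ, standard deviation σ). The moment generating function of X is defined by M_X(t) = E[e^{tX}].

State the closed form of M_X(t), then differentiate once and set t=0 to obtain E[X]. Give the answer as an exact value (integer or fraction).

M_X(t) = e^(t^2/8 + 4*t)
M′(t) = t*e^(4*t)*e^(t^2/8)/4 + 4*e^(4*t)*e^(t^2/8)

E[X] = M′(0) = 4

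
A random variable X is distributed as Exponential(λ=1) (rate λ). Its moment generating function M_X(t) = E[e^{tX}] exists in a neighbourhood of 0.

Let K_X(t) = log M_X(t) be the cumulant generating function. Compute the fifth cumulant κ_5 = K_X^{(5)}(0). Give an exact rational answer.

κ_5 = D^5[K](0) = 24

M_X(t) = 1/(1 - t)
K_X(t) = log M_X(t) = -log(1 - t)
D^5[K](t) = -24/(t^5 - 5*t^4 + 10*t^3 - 10*t^2 + 5*t - 1)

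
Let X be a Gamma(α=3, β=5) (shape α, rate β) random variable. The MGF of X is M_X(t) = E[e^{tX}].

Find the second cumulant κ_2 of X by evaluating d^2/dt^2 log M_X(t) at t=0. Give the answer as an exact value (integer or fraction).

M_X(t) = 125/(5 - t)^3
K_X(t) = log M_X(t) = -3*log(5 - t) + 3*log(5)
D^2[K](t) = 3/(t^2 - 10*t + 25)

κ_2 = D^2[K](0) = 3/25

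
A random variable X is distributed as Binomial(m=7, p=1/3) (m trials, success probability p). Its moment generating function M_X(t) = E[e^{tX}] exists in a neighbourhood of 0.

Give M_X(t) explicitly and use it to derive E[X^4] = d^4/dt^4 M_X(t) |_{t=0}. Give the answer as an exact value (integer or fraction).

E[X^4] = D^4[M](0) = 2485/27

M_X(t) = (e^(t)/3 + 2/3)^7
D^4[M](t) = 2401*e^(7*t)/2187 + 224*e^(6*t)/27 + 17500*e^(5*t)/729 + 71680*e^(4*t)/2187 + 560*e^(3*t)/27 + 3584*e^(2*t)/729 + 448*e^(t)/2187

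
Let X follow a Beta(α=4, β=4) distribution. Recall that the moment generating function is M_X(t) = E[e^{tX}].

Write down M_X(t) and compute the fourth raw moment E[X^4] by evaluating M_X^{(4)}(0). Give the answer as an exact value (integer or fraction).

E[X^4] = D^4[M](0) = 7/66

M_X(t) = ₁F₁(4; 8; t)
D^4[M](t) = 7*₁F₁(8; 12; t)/66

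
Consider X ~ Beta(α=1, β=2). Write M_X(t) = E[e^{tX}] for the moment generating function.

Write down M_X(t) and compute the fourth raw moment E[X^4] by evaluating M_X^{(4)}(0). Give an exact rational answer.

E[X^4] = M′′′′(0) = 1/15

M_X(t) = ₁F₁(1; 3; t)
M′(t) = ₁F₁(2; 4; t)/3
M′′(t) = ₁F₁(3; 5; t)/6
M′′′(t) = ₁F₁(4; 6; t)/10
M′′′′(t) = ₁F₁(5; 7; t)/15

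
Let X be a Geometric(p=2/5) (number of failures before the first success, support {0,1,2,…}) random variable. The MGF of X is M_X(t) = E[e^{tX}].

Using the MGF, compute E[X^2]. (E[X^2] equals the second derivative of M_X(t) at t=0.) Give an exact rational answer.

E[X^2] = M^(2)(0) = 6

M_X(t) = 2/(5*(1 - 3*e^(t)/5))
M^(2)(t) = (-18*e^(2*t) - 30*e^(t))/(27*e^(3*t) - 135*e^(2*t) + 225*e^(t) - 125)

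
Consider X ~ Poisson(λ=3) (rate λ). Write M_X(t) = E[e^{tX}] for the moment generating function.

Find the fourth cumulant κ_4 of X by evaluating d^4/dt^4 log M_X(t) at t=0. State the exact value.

M_X(t) = e^(3*e^(t) - 3)
K_X(t) = log M_X(t) = 3*e^(t) - 3
K′(t) = 3*e^(t)
K′′(t) = 3*e^(t)
K′′′(t) = 3*e^(t)
K′′′′(t) = 3*e^(t)

κ_4 = K′′′′(0) = 3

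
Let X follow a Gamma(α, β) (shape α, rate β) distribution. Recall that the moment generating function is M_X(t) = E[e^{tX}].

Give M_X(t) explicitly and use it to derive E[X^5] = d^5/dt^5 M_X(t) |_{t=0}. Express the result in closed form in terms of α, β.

M_X(t) = (β/(β - t))^α
dM/dt = -α*β^α*(1/(β - t))^α/(-β + t)
d^2M/dt^2 = (α^2*β^α*(1/(β - t))^α + α*β^α*(1/(β - t))^α)/(β^2 - 2*β*t + t^2)
d^3M/dt^3 = (-α^3*β^α*(1/(β - t))^α - 3*α^2*β^α*(1/(β - t))^α - 2*α*β^α*(1/(β - t))^α)/(-β^3 + 3*β^2*t - 3*β*t^2 + t^3)
d^4M/dt^4 = (α^4*β^α*(1/(β - t))^α + 6*α^3*β^α*(1/(β - t))^α + 11*α^2*β^α*(1/(β - t))^α + 6*α*β^α*(1/(β - t))^α)/(β^4 - 4*β^3*t + 6*β^2*t^2 - 4*β*t^3 + t^4)

E[X^5] = d^5M/dt^5 |_{t=0} = α*(α^4 + 10*α^3 + 35*α^2 + 50*α + 24)/β^5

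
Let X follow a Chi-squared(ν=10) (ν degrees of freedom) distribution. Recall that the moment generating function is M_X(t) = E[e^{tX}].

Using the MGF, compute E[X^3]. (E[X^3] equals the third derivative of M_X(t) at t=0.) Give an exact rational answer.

M_X(t) = (1 - 2*t)^(-5)
M^(3)(t) = 1680/(256*t^8 - 1024*t^7 + 1792*t^6 - 1792*t^5 + 1120*t^4 - 448*t^3 + 112*t^2 - 16*t + 1)

E[X^3] = M^(3)(0) = 1680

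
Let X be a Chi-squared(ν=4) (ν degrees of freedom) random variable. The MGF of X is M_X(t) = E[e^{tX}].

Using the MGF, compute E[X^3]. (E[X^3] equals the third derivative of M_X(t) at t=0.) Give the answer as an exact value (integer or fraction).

E[X^3] = M^(3)(0) = 192

M_X(t) = (1 - 2*t)^(-2)
M^(3)(t) = -192/(32*t^5 - 80*t^4 + 80*t^3 - 40*t^2 + 10*t - 1)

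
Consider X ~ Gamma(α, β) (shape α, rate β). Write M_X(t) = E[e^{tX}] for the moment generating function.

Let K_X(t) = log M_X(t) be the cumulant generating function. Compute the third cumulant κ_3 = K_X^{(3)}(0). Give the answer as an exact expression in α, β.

κ_3 = D^3[K](0) = 2*α/β^3

M_X(t) = (β/(β - t))^α
K_X(t) = log M_X(t) = α*(log(β) - log(β - t))
D^3[K](t) = -2*α/(-β^3 + 3*β^2*t - 3*β*t^2 + t^3)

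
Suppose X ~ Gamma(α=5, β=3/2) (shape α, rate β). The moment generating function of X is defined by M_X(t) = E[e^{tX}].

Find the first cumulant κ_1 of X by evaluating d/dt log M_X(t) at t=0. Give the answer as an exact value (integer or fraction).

κ_1 = D[K](0) = 10/3

M_X(t) = 243/(32*(3/2 - t)^5)
K_X(t) = log M_X(t) = -5*log(3/2 - t) - 5*log(2) + 5*log(3)
D[K](t) = -10/(2*t - 3)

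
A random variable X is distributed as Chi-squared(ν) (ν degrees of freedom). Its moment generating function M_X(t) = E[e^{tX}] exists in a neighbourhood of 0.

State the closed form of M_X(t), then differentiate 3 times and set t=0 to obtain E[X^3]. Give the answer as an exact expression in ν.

E[X^3] = D^3[M](0) = ν*(ν^2 + 6*ν + 8)

M_X(t) = (1 - 2*t)^(-ν/2)
D^3[M](t) = (-ν^3 - 6*ν^2 - 8*ν)/(8*t^3*(1 - 2*t)^(ν/2) - 12*t^2*(1 - 2*t)^(ν/2) + 6*t*(1 - 2*t)^(ν/2) - (1 - 2*t)^(ν/2))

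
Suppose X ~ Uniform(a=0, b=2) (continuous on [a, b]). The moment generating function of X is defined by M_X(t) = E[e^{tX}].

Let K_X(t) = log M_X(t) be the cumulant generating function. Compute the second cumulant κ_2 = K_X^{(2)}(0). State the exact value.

κ_2 = K^(2)(0) = 1/3

M_X(t) = (e^(2*t) - 1)/(2*t)
K_X(t) = log M_X(t) = -log(t) + log(e^(2*t) - 1) - log(2)
K^(2)(t) = (-4*t^2*e^(2*t) + e^(4*t) - 2*e^(2*t) + 1)/(t^2*e^(4*t) - 2*t^2*e^(2*t) + t^2)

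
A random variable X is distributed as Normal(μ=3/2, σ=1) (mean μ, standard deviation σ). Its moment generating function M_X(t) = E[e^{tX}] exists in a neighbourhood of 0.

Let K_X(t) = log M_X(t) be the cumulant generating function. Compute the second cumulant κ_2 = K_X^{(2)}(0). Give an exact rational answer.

κ_2 = K^(2)(0) = 1

M_X(t) = e^(t^2/2 + 3*t/2)
K_X(t) = log M_X(t) = t^2/2 + 3*t/2
K^(2)(t) = 1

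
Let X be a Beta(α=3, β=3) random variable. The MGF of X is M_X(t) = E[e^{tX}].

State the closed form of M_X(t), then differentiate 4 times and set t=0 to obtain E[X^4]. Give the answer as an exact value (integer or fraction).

M_X(t) = ₁F₁(3; 6; t)
dM/dt = ₁F₁(4; 7; t)/2
d^2M/dt^2 = 2*₁F₁(5; 8; t)/7
d^3M/dt^3 = 5*₁F₁(6; 9; t)/28
d^4M/dt^4 = 5*₁F₁(7; 10; t)/42

E[X^4] = d^4M/dt^4 |_{t=0} = 5/42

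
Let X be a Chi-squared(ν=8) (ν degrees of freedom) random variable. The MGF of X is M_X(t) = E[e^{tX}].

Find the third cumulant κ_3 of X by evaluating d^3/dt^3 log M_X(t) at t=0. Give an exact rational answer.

M_X(t) = (1 - 2*t)^(-4)
K_X(t) = log M_X(t) = -4*log(1 - 2*t)
D^3[K](t) = -64/(8*t^3 - 12*t^2 + 6*t - 1)

κ_3 = D^3[K](0) = 64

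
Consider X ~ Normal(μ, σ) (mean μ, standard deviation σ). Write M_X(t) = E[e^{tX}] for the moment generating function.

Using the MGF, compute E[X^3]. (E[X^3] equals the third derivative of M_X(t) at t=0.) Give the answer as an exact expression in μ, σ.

M_X(t) = e^(μ*t + σ^2*t^2/2)

E[X^3] = D^3[M](0) = μ*(μ^2 + 3*σ^2)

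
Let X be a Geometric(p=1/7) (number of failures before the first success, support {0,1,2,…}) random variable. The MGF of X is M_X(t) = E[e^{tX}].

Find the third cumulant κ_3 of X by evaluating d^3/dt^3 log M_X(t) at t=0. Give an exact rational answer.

M_X(t) = 1/(7*(1 - 6*e^(t)/7))
K_X(t) = log M_X(t) = -log(1 - 6*e^(t)/7) - log(7)
K^(3)(t) = (-252*e^(2*t) - 294*e^(t))/(216*e^(3*t) - 756*e^(2*t) + 882*e^(t) - 343)

κ_3 = K^(3)(0) = 546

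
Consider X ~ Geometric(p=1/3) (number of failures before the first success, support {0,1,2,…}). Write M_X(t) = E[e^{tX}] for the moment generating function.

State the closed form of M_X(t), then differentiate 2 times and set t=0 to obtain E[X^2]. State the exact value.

E[X^2] = d^2M/dt^2 |_{t=0} = 10

M_X(t) = 1/(3*(1 - 2*e^(t)/3))
dM/dt = 2*e^(t)/(4*e^(2*t) - 12*e^(t) + 9)
d^2M/dt^2 = (-4*e^(2*t) - 6*e^(t))/(8*e^(3*t) - 36*e^(2*t) + 54*e^(t) - 27)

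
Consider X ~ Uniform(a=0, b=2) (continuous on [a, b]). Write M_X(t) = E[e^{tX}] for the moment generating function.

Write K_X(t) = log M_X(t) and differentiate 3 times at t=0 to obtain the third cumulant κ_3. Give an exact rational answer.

κ_3 = D^3[K](0) = 0

M_X(t) = (e^(2*t) - 1)/(2*t)
K_X(t) = log M_X(t) = -log(t) + log(e^(2*t) - 1) - log(2)
D^3[K](t) = (8*t^3*e^(4*t) + 8*t^3*e^(2*t) - 2*e^(6*t) + 6*e^(4*t) - 6*e^(2*t) + 2)/(t^3*e^(6*t) - 3*t^3*e^(4*t) + 3*t^3*e^(2*t) - t^3)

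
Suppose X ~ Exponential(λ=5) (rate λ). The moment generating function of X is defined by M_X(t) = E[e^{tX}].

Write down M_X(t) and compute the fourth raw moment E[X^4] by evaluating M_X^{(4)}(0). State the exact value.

E[X^4] = D^4[M](0) = 24/625

M_X(t) = 5/(5 - t)
D^4[M](t) = -120/(t^5 - 25*t^4 + 250*t^3 - 1250*t^2 + 3125*t - 3125)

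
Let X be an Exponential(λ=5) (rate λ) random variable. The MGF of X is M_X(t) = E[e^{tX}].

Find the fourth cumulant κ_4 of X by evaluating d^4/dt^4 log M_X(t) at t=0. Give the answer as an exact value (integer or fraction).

κ_4 = d^4K/dt^4 |_{t=0} = 6/625

M_X(t) = 5/(5 - t)
K_X(t) = log M_X(t) = -log(5 - t) + log(5)
dK/dt = -1/(t - 5)
d^2K/dt^2 = 1/(t^2 - 10*t + 25)
d^3K/dt^3 = -2/(t^3 - 15*t^2 + 75*t - 125)
d^4K/dt^4 = 6/(t^4 - 20*t^3 + 150*t^2 - 500*t + 625)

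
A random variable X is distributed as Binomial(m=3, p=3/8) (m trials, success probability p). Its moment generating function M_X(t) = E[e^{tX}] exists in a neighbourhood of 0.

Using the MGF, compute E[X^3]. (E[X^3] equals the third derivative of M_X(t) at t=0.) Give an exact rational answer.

M_X(t) = (3*e^(t)/8 + 5/8)^3
D^3[M](t) = 729*e^(3*t)/512 + 135*e^(2*t)/64 + 225*e^(t)/512

E[X^3] = D^3[M](0) = 1017/256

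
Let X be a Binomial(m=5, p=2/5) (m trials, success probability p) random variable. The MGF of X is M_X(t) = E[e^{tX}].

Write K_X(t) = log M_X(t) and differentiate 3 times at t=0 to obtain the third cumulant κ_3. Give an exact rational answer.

κ_3 = K′′′(0) = 6/25

M_X(t) = (2*e^(t)/5 + 3/5)^5
K_X(t) = log M_X(t) = 5*log(2*e^(t)/5 + 3/5)
K′(t) = 10*e^(t)/(2*e^(t) + 3)
K′′(t) = 30*e^(t)/(4*e^(2*t) + 12*e^(t) + 9)
K′′′(t) = (-60*e^(2*t) + 90*e^(t))/(8*e^(3*t) + 36*e^(2*t) + 54*e^(t) + 27)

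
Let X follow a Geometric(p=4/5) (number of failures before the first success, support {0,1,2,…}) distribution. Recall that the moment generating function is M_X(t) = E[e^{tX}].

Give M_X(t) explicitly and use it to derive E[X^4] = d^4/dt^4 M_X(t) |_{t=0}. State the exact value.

M_X(t) = 4/(5*(1 - e^(t)/5))
M′(t) = 4*e^(t)/(e^(2*t) - 10*e^(t) + 25)
M′′(t) = (-4*e^(2*t) - 20*e^(t))/(e^(3*t) - 15*e^(2*t) + 75*e^(t) - 125)
M′′′(t) = (4*e^(3*t) + 80*e^(2*t) + 100*e^(t))/(e^(4*t) - 20*e^(3*t) + 150*e^(2*t) - 500*e^(t) + 625)
M′′′′(t) = (-4*e^(4*t) - 220*e^(3*t) - 1100*e^(2*t) - 500*e^(t))/(e^(5*t) - 25*e^(4*t) + 250*e^(3*t) - 1250*e^(2*t) + 3125*e^(t) - 3125)

E[X^4] = M′′′′(0) = 57/32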